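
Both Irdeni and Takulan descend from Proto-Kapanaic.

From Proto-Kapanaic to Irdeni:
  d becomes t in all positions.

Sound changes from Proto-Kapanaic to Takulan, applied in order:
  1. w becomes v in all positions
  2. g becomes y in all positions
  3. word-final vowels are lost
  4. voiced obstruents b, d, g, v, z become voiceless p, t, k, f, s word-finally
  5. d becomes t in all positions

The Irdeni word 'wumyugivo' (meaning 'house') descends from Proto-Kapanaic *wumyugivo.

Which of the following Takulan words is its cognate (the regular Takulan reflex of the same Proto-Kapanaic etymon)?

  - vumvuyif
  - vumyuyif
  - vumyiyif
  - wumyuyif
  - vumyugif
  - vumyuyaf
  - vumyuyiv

Takulan: *wumyugivo
  wumyugivo → vumyugivo   [unconditioned shift]
  vumyugivo → vumyuyivo   [unconditioned shift]
  vumyuyivo → vumyuyiv   [apocope]
  vumyuyiv → vumyuyif   [final devoicing]
  vumyuyif (rule 5 does not apply)
  giving Takulan vumyuyif.
The other candidates each miss or misapply at least one Takulan change.

vumyuyif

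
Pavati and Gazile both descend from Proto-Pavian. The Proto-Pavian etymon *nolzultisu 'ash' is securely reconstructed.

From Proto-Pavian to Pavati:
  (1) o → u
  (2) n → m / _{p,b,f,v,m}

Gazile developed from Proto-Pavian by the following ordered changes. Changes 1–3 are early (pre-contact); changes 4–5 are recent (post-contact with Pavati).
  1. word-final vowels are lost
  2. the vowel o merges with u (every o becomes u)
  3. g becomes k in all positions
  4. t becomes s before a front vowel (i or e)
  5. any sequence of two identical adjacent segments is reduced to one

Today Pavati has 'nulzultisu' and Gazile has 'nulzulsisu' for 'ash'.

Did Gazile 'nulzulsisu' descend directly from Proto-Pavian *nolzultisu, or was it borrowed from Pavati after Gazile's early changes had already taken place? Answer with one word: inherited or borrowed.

If inherited, *nolzultisu would pass through all of Gazile's changes:
Gazile: start from *nolzultisu.
  rule 1 (apocope): nolzultisu → nolzultis
  rule 2 (vowel merger): nolzultis → nulzultis
  rule 3: no change — nulzultis
  rule 4 (palatalisation): nulzultis → nulzulsis
  rule 5: no change — nulzulsis
  ⇒ Gazile nulzulsis
If borrowed from Pavati 'nulzultisu' after the early changes, it would undergo only the recent ones:
  rule 4 (palatalisation): nulzultisu → nulzulsisu
  rule 5 (degemination): no change (nulzulsisu)
  ⇒ as a loan: nulzulsisu
Gazile 'nulzulsisu' matches the loan outcome 'nulzulsisu', not the inherited 'nulzulsis' — it skipped the early Gazile changes, so it was borrowed from Pavati.

borrowed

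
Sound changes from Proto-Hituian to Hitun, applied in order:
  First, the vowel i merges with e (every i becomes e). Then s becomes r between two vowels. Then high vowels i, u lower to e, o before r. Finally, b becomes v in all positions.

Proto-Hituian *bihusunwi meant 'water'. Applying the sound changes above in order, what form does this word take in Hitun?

Hitun: *bihusunwi
  bihusunwi → behusunwe   [vowel merger]
  behusunwe → behurunwe   [rhotacism]
  behurunwe → behorunwe   [pre-rhotic lowering]
  behorunwe → vehorunwe   [unconditioned shift]
  giving Hitun vehorunwe.

vehorunwe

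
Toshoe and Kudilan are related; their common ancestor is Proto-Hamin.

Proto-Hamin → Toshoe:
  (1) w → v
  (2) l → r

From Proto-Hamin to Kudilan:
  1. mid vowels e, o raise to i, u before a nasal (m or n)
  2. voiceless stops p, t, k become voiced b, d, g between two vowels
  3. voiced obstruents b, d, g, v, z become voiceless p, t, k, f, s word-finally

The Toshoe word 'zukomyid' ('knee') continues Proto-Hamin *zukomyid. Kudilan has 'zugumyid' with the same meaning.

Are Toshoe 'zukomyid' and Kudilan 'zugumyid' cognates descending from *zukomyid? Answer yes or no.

no

Derive the expected Kudilan reflex of *zukomyid:
Kudilan: *zukomyid
  zukomyid → zukumyid   [pre-nasal raising]
  zukumyid → zugumyid   [intervocalic voicing]
  zugumyid → zugumyit   [final devoicing]
  giving Kudilan zugumyit.
The regular Kudilan reflex would be 'zugumyit', but the attested form is 'zugumyid'. The correspondence is irregular, so they are not cognates (the Kudilan form has a different source).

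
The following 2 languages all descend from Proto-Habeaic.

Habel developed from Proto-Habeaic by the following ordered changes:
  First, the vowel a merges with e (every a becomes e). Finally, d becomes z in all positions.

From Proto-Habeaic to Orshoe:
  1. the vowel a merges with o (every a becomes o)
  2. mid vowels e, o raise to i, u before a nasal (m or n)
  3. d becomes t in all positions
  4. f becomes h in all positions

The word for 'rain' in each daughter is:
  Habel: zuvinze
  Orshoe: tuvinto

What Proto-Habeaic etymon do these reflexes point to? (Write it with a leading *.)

*duvinda

Position 1: Habel has z, Orshoe has t. Taking the neighbouring segments as reconstructed: Habel z could go back to *d or *z; Orshoe t could go back to *t or *d — the one source consistent with every daughter is *d.
Position 6: Habel has z, Orshoe has t. Taking the neighbouring segments as reconstructed: Habel z could go back to *d or *z; Orshoe t could go back to *t or *d — the one source consistent with every daughter is *d.
Position 7: Habel has e, Orshoe has o. Taking the neighbouring segments as reconstructed: Habel e could go back to *a or *e; Orshoe o could go back to *a or *o — the one source consistent with every daughter is *a.
This points to *duvinda. Verify forward in each daughter:
Habel: *duvinda > duvinde > zuvinze  (by vowel merger, unconditioned shift)
Orshoe: *duvinda
  duvinda → duvindo   [vowel merger]
  duvindo (rule 2 does not apply)
  duvindo → tuvinto   [unconditioned shift]
  tuvinto (rule 4 does not apply)
  giving Orshoe tuvinto.
*duvinda is the unique common source.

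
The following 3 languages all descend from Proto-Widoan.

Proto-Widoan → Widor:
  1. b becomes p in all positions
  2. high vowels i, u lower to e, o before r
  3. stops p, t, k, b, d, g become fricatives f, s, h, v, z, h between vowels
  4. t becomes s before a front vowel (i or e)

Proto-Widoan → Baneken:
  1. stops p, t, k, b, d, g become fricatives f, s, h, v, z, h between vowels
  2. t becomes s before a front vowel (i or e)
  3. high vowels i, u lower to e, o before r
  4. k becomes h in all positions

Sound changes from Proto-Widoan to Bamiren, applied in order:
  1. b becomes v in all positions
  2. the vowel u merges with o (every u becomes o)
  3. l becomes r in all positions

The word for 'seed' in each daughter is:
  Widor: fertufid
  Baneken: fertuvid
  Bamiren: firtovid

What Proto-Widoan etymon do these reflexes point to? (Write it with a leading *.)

*firtubid

Position 2: Widor has e, Baneken has e, Bamiren has i. Bamiren preserves i here (none of its changes turn any other segment into i), so the proto-segment is *i.
Position 5: Widor has u, Baneken has u, Bamiren has o. Widor preserves u here (none of its changes turn any other segment into u), so the proto-segment is *u.
Verify the candidate proto-form against each daughter:
Widor: start from *firtubid.
  rule 1 (unconditioned shift): firtubid → firtupid
  rule 2 (pre-rhotic lowering): firtupid → fertupid
  rule 3 (intervocalic lenition): fertupid → fertufid
  rule 4: no change — fertufid
  ⇒ Widor fertufid
Baneken: *firtubid > firtuvid > fertuvid  (by intervocalic lenition, pre-rhotic lowering)
Bamiren: *firtubid
  firtubid → firtuvid   [unconditioned shift]
  firtuvid → firtovid   [vowel merger]
  firtovid (rule 3 does not apply)
  giving Bamiren firtovid.
No other proto-form is consistent with every reflex, so the reconstruction is *firtubid.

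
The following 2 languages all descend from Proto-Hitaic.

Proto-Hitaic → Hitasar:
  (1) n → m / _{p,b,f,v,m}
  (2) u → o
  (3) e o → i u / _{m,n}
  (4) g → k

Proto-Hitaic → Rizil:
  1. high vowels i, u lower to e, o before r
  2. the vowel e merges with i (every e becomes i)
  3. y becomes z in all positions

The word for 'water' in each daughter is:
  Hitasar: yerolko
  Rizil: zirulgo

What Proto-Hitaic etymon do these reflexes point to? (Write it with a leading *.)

Position 1: Hitasar has y, Rizil has z. Hitasar preserves y here (none of its changes turn any other segment into y), so the proto-segment is *y.
Position 2: Hitasar has e, Rizil has i. Hitasar preserves e here (none of its changes turn any other segment into e), so the proto-segment is *e.
Position 4: Hitasar has o, Rizil has u. Rizil preserves u here (none of its changes turn any other segment into u), so the proto-segment is *u.
Verify the candidate proto-form against each daughter:
Hitasar: *yerulgo > yerolgo > yerolko  (by vowel merger, unconditioned shift)
Rizil: start from *yerulgo.
  rule 1: no change — yerulgo
  rule 2 (vowel merger): yerulgo → yirulgo
  rule 3 (unconditioned shift): yirulgo → zirulgo
  ⇒ Rizil zirulgo
Only *yerulgo yields all of Hitasar yerolko, Rizil zirulgo.

*yerulgo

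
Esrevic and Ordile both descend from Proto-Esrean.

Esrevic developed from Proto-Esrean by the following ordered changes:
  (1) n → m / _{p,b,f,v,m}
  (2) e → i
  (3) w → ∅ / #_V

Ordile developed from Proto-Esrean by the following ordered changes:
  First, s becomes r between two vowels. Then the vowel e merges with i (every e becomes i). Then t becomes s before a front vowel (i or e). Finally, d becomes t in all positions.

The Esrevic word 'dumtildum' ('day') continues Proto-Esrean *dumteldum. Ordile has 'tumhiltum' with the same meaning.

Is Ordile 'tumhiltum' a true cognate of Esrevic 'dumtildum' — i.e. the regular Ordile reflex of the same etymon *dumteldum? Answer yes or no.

Derive the expected Ordile reflex of *dumteldum:
Ordile: *dumteldum
  dumteldum (rule 1 does not apply)
  dumteldum → dumtildum   [vowel merger]
  dumtildum → dumsildum   [palatalisation]
  dumsildum → tumsiltum   [unconditioned shift]
  giving Ordile tumsiltum.
The regular Ordile reflex would be 'tumsiltum', but the attested form is 'tumhiltum'. The correspondence is irregular, so they are not cognates (the Ordile form has a different source).

no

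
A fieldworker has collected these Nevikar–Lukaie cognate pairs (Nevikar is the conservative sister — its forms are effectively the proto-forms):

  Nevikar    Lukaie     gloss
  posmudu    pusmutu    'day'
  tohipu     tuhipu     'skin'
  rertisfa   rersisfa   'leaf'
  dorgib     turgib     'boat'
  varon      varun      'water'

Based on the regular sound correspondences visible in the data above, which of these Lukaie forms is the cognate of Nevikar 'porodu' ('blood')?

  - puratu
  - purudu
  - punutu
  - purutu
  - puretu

purutu

dorgib ~ turgib — Nevikar o corresponds to Lukaie u after a consonant, before r.
posmudu ~ pusmutu, tohipu ~ tuhipu — Nevikar o corresponds to Lukaie u after a consonant, before a consonant other than r, m, n, p, b, f, v.
posmudu ~ pusmutu — Nevikar d corresponds to Lukaie t between vowels (before a back vowel).
Applying these to Nevikar 'porodu':
  porodu → purodu   (o→u after a consonant, before r)
  purodu → purudu   (o→u after a consonant, before a consonant other than r, m, n, p, b, f, v)
  purudu → purutu   (d→t between vowels (before a back vowel))
So the Lukaie cognate is 'purutu'.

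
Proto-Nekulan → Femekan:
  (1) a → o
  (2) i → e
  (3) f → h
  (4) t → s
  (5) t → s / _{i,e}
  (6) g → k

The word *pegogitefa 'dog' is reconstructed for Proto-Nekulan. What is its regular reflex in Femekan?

pekokeseho

Femekan: *pegogitefa > pegogitefo > pegogetefo > pegogeteho > pegogeseho > pekokeseho  (by vowel merger, vowel merger, unconditioned shift, unconditioned shift, unconditioned shift)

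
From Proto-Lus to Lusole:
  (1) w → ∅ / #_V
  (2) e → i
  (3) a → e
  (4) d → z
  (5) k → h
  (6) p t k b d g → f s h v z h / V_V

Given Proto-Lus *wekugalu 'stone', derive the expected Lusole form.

Lusole: *wekugalu
  wekugalu → ekugalu   [glide loss]
  ekugalu → ikugalu   [vowel merger]
  ikugalu → ikugelu   [vowel merger]
  ikugelu (rule 4 does not apply)
  ikugelu → ihugelu   [unconditioned shift]
  ihugelu → ihuhelu   [intervocalic lenition]
  giving Lusole ihuhelu.

ihuhelu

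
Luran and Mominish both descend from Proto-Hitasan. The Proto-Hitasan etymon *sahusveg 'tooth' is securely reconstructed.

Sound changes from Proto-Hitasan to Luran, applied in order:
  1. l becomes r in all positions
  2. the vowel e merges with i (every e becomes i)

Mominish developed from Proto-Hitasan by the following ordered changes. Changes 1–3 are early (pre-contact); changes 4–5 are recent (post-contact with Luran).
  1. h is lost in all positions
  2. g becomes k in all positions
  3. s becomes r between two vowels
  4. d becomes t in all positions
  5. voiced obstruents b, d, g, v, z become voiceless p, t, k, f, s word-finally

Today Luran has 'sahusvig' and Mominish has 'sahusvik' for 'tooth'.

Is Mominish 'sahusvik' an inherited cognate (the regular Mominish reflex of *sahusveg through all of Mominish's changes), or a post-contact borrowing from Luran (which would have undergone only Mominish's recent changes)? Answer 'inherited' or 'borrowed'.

If inherited, *sahusveg would pass through all of Mominish's changes:
Mominish: *sahusveg
  sahusveg → sausveg   [h-loss]
  sausveg → sausvek   [unconditioned shift]
  sausvek (rule 3 does not apply)
  sausvek (rule 4 does not apply)
  sausvek (rule 5 does not apply)
  giving Mominish sausvek.
If borrowed from Luran 'sahusvig' after the early changes, it would undergo only the recent ones:
  rule 4 (unconditioned shift): no change (sahusvig)
  rule 5 (final devoicing): sahusvig → sahusvik
  ⇒ as a loan: sahusvik
Mominish 'sahusvik' matches the loan outcome 'sahusvik', not the inherited 'sausvek' — it skipped the early Mominish changes, so it was borrowed from Luran.

borrowed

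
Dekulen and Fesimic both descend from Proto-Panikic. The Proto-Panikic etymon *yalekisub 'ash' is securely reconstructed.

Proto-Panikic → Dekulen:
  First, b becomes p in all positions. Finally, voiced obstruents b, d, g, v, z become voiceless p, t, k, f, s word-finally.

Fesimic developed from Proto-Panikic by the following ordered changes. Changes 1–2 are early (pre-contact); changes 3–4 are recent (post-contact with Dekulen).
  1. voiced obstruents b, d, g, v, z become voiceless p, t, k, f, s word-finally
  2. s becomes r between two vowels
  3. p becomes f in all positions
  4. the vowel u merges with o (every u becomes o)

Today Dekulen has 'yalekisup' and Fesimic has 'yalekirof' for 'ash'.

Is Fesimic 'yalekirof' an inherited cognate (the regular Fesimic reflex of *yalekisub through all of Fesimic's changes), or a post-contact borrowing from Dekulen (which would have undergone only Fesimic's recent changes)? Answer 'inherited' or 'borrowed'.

If inherited, *yalekisub would pass through all of Fesimic's changes:
Fesimic: *yalekisub > yalekisup > yalekirup > yalekiruf > yalekirof  (by final devoicing, rhotacism, unconditioned shift, vowel merger)
If borrowed from Dekulen 'yalekisup' after the early changes, it would undergo only the recent ones:
  rule 3 (unconditioned shift): yalekisup → yalekisuf
  rule 4 (vowel merger): yalekisuf → yalekisof
  ⇒ as a loan: yalekisof
Fesimic 'yalekirof' matches the inherited outcome exactly, so it is an inherited cognate, not a loan.

inherited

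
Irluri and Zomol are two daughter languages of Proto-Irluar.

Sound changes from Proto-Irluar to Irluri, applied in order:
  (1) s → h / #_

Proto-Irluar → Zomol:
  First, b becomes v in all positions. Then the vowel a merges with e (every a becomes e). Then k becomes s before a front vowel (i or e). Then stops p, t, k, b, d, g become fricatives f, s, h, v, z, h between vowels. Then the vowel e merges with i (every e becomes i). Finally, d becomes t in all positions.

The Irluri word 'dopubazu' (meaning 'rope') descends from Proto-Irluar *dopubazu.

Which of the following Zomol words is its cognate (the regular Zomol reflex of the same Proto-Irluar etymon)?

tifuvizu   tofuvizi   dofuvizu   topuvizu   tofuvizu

tofuvizu

Zomol: *dopubazu
  dopubazu → dopuvazu   [unconditioned shift]
  dopuvazu → dopuvezu   [vowel merger]
  dopuvezu (rule 3 does not apply)
  dopuvezu → dofuvezu   [intervocalic lenition]
  dofuvezu → dofuvizu   [vowel merger]
  dofuvizu → tofuvizu   [unconditioned shift]
  giving Zomol tofuvizu.
The other candidates each miss or misapply at least one Zomol change.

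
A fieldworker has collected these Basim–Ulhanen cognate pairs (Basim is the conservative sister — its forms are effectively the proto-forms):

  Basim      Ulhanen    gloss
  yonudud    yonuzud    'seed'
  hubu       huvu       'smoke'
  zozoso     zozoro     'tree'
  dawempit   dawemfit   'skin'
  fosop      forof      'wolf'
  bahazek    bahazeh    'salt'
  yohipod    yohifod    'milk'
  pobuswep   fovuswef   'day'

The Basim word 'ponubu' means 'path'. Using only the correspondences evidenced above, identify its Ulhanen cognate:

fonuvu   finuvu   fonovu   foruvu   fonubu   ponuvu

pobuswep ~ fovuswef — Basim p corresponds to Ulhanen f word-initially before a back vowel.
hubu ~ huvu, pobuswep ~ fovuswef — Basim b corresponds to Ulhanen v between vowels (before a back vowel).
Applying these to Basim 'ponubu':
  ponubu → fonubu   (p→f word-initially before a back vowel)
  fonubu → fonuvu   (b→v between vowels (before a back vowel))
So the Ulhanen cognate is 'fonuvu'.

fonuvu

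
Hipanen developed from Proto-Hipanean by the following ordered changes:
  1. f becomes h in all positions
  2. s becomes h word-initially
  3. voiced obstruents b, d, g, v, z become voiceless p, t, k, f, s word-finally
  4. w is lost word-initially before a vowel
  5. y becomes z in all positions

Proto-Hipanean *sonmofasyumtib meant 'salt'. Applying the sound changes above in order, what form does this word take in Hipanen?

honmohaszumtip

Hipanen: *sonmofasyumtib > sonmohasyumtib > honmohasyumtib > honmohasyumtip > honmohaszumtip  (by unconditioned shift, debuccalisation, final devoicing, unconditioned shift)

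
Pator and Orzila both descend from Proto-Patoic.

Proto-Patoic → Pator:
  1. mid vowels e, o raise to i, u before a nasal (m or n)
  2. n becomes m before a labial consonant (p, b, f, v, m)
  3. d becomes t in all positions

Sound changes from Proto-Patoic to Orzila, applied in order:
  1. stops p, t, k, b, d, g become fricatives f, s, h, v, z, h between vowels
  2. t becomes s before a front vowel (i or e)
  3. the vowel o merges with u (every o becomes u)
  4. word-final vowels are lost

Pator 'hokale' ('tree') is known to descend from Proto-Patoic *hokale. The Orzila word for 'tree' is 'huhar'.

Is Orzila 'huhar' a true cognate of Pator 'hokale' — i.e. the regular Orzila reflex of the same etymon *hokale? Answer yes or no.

no

Derive the expected Orzila reflex of *hokale:
Orzila: *hokale
  hokale → hohale   [intervocalic lenition]
  hohale (rule 2 does not apply)
  hohale → huhale   [vowel merger]
  huhale → huhal   [apocope]
  giving Orzila huhal.
The regular Orzila reflex would be 'huhal', but the attested form is 'huhar'. The correspondence is irregular, so they are not cognates (the Orzila form has a different source).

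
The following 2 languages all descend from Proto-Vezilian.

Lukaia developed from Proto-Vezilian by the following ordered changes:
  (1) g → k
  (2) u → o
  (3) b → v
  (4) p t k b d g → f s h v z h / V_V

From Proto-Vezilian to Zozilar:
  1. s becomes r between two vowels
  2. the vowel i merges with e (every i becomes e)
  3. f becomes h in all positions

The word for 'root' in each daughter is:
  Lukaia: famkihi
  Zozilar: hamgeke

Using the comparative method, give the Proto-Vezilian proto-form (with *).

Position 6: Lukaia has h, Zozilar has k. Zozilar preserves k here (none of its changes turn any other segment into k), so the proto-segment is *k.
Position 5: Lukaia has i, Zozilar has e. Lukaia preserves i here (none of its changes turn any other segment into i), so the proto-segment is *i.
Position 4: Lukaia has k, Zozilar has g. Zozilar preserves g here (none of its changes turn any other segment into g), so the proto-segment is *g.
This points to *famgiki. Verify forward in each daughter:
Lukaia: start from *famgiki.
  rule 1 (unconditioned shift): famgiki → famkiki
  rule 2: no change — famkiki
  rule 3: no change — famkiki
  rule 4 (intervocalic lenition): famkiki → famkihi
  ⇒ Lukaia famkihi
Zozilar: *famgiki > famgeke > hamgeke  (by vowel merger, unconditioned shift)
Only *famgiki yields all of Lukaia famkihi, Zozilar hamgeke.

*famgiki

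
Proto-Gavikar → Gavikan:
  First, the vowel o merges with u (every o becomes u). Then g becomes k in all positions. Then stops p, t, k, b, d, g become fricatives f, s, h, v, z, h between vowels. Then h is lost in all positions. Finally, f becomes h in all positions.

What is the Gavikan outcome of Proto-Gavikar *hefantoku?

ehantuu

Gavikan: *hefantoku
  hefantoku → hefantuku   [vowel merger]
  hefantuku (rule 2 does not apply)
  hefantuku → hefantuhu   [intervocalic lenition]
  hefantuhu → efantuu   [h-loss]
  efantuu → ehantuu   [unconditioned shift]
  giving Gavikan ehantuu.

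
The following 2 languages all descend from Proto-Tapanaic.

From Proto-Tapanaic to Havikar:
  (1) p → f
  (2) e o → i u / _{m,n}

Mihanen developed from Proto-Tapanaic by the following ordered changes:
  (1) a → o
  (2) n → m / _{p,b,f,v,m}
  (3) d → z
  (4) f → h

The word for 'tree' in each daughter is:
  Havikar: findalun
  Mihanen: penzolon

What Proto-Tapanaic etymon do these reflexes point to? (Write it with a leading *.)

Position 5: Havikar has a, Mihanen has o. Havikar preserves a here (none of its changes turn any other segment into a), so the proto-segment is *a.
Position 7: Havikar has u, Mihanen has o. Taking the neighbouring segments as reconstructed: Havikar u could go back to *o or *u; Mihanen o could go back to *a or *o — the one source consistent with every daughter is *o.
Position 4: Havikar has d, Mihanen has z. Havikar preserves d here (none of its changes turn any other segment into d), so the proto-segment is *d.
Verify the candidate proto-form against each daughter:
Havikar: *pendalon > fendalon > findalun  (by unconditioned shift, pre-nasal raising)
Mihanen: *pendalon
  pendalon → pendolon   [vowel merger]
  pendolon (rule 2 does not apply)
  pendolon → penzolon   [unconditioned shift]
  penzolon (rule 4 does not apply)
  giving Mihanen penzolon.
*pendalon is the unique common source.

*pendalon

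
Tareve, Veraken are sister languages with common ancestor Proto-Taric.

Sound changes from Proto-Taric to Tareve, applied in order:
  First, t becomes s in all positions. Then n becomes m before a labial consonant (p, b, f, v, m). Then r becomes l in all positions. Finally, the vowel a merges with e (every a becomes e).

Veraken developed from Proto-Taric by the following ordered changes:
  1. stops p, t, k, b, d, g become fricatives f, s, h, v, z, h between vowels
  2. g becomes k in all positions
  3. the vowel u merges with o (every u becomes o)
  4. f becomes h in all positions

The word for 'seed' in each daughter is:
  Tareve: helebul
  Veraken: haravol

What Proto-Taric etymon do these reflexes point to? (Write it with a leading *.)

*harabul

Position 4: Tareve has e, Veraken has a. Veraken preserves a here (none of its changes turn any other segment into a), so the proto-segment is *a.
Position 2: Tareve has e, Veraken has a. Veraken preserves a here (none of its changes turn any other segment into a), so the proto-segment is *a.
Position 6: Tareve has u, Veraken has o. Tareve preserves u here (none of its changes turn any other segment into u), so the proto-segment is *u.
Continuing position by position gives *harabul; check it forward:
Tareve: *harabul > halabul > helebul  (by unconditioned shift, vowel merger)
Veraken: start from *harabul.
  rule 1 (intervocalic lenition): harabul → haravul
  rule 2: no change — haravul
  rule 3 (vowel merger): haravul → haravol
  rule 4: no change — haravol
  ⇒ Veraken haravol
Only *harabul yields all of Tareve helebul, Veraken haravol.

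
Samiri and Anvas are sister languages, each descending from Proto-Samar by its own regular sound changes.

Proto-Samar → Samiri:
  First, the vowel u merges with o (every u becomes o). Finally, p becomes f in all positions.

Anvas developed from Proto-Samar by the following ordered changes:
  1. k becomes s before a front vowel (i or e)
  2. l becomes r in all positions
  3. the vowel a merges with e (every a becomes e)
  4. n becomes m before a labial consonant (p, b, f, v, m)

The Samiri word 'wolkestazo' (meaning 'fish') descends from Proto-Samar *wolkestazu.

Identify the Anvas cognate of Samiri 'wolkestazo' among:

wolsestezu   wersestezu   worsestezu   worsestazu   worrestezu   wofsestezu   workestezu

worsestezu

Anvas: start from *wolkestazu.
  rule 1 (palatalisation): wolkestazu → wolsestazu
  rule 2 (unconditioned shift): wolsestazu → worsestazu
  rule 3 (vowel merger): worsestazu → worsestezu
  rule 4: no change — worsestezu
  ⇒ Anvas worsestezu
The other candidates each miss or misapply at least one Anvas change.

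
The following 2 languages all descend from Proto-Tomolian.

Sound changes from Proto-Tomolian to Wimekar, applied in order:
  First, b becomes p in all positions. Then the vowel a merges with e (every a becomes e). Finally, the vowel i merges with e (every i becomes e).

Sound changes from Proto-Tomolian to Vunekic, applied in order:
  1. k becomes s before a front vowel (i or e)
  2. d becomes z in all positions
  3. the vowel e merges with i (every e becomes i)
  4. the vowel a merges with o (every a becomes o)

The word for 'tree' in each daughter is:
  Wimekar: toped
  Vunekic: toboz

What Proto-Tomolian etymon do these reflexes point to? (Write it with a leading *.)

Position 3: Wimekar has p, Vunekic has b. Vunekic preserves b here (none of its changes turn any other segment into b), so the proto-segment is *b.
Position 4: Wimekar has e, Vunekic has o. Taking the neighbouring segments as reconstructed: Wimekar e could go back to *a or *e or *i; Vunekic o could go back to *a or *o — the one source consistent with every daughter is *a.
Position 5: Wimekar has d, Vunekic has z. Wimekar preserves d here (none of its changes turn any other segment into d), so the proto-segment is *d.
Continuing position by position gives *tobad; check it forward:
Wimekar: *tobad
  tobad → topad   [unconditioned shift]
  topad → toped   [vowel merger]
  toped (rule 3 does not apply)
  giving Wimekar toped.
Vunekic: start from *tobad.
  rule 1: no change — tobad
  rule 2 (unconditioned shift): tobad → tobaz
  rule 3: no change — tobaz
  rule 4 (vowel merger): tobaz → toboz
  ⇒ Vunekic toboz
Only *tobad yields all of Wimekar toped, Vunekic toboz.

*tobad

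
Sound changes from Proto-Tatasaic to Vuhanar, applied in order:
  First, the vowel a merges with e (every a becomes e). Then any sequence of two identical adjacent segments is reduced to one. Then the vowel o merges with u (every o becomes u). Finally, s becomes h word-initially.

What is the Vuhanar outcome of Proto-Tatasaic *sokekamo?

Vuhanar: start from *sokekamo.
  rule 1 (vowel merger): sokekamo → sokekemo
  rule 2: no change — sokekemo
  rule 3 (vowel merger): sokekemo → sukekemu
  rule 4 (debuccalisation): sukekemu → hukekemu
  ⇒ Vuhanar hukekemu

hukekemu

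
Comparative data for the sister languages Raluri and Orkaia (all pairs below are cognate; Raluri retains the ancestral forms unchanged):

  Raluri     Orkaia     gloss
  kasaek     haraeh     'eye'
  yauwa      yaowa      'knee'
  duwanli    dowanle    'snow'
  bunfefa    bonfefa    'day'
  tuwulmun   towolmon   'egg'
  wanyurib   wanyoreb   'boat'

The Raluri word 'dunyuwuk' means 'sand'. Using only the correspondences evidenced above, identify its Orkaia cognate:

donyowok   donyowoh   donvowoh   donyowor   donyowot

bunfefa ~ bonfefa, tuwulmun ~ towolmon — Raluri u corresponds to Orkaia o after a consonant, before a nasal.
duwanli ~ dowanle, tuwulmun ~ towolmon — Raluri u corresponds to Orkaia o after a consonant, before a consonant other than r, m, n, p, b, f, v.
kasaek ~ haraeh — Raluri k corresponds to Orkaia h word-finally.
Applying these to Raluri 'dunyuwuk':
  dunyuwuk → donyuwuk   (u→o after a consonant, before a nasal)
  donyuwuk → donyowuk   (u→o after a consonant, before a consonant other than r, m, n, p, b, f, v)
  donyowuk → donyowok   (u→o after a consonant, before a consonant other than r, m, n, p, b, f, v)
  donyowok → donyowoh   (k→h word-finally)
So the Orkaia cognate is 'donyowoh'.

donyowoh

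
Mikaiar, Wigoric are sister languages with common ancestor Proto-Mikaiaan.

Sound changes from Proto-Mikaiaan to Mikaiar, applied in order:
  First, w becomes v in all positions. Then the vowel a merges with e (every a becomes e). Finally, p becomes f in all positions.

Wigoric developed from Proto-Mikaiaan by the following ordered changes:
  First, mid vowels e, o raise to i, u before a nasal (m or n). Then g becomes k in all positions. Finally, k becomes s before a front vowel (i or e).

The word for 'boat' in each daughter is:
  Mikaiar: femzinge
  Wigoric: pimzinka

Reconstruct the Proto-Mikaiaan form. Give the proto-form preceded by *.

*pemzinga

Position 1: Mikaiar has f, Wigoric has p. Wigoric preserves p here (none of its changes turn any other segment into p), so the proto-segment is *p.
Position 7: Mikaiar has g, Wigoric has k. Mikaiar preserves g here (none of its changes turn any other segment into g), so the proto-segment is *g.
Position 2: Mikaiar has e, Wigoric has i. Taking the neighbouring segments as reconstructed: Mikaiar e could go back to *a or *e; Wigoric i could go back to *e or *i — the one source consistent with every daughter is *e.
Continuing position by position gives *pemzinga; check it forward:
Mikaiar: *pemzinga > pemzinge > femzinge  (by vowel merger, unconditioned shift)
Wigoric: *pemzinga > pimzinga > pimzinka  (by pre-nasal raising, unconditioned shift)
Only *pemzinga yields all of Mikaiar femzinge, Wigoric pimzinka.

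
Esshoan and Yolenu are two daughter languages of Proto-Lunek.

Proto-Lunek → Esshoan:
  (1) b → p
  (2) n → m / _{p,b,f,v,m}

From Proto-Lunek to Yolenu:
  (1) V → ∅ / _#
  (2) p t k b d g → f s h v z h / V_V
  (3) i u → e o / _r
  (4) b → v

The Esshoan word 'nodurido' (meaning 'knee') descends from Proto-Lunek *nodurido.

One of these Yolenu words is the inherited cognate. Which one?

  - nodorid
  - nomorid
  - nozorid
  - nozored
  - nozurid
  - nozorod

nozorid

Yolenu: *nodurido
  nodurido → nodurid   [apocope]
  nodurid → nozurid   [intervocalic lenition]
  nozurid → nozorid   [pre-rhotic lowering]
  nozorid (rule 4 does not apply)
  giving Yolenu nozorid.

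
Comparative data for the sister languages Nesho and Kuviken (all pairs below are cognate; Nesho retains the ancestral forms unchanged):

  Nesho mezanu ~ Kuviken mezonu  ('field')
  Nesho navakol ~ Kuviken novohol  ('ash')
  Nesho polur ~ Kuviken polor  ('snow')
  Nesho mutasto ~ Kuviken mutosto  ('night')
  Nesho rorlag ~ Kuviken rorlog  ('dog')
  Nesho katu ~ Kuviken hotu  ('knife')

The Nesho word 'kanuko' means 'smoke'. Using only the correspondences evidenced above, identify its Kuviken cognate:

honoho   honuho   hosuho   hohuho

katu ~ hotu — Nesho k corresponds to Kuviken h word-initially before a back vowel.
mezanu ~ mezonu — Nesho a corresponds to Kuviken o after a consonant, before a nasal.
navakol ~ novohol — Nesho k corresponds to Kuviken h between vowels (before a back vowel).
Applying these to Nesho 'kanuko':
  kanuko → hanuko   (k→h word-initially before a back vowel)
  hanuko → honuko   (a→o after a consonant, before a nasal)
  honuko → honuho   (k→h between vowels (before a back vowel))
So the Kuviken cognate is 'honuho'.

honuho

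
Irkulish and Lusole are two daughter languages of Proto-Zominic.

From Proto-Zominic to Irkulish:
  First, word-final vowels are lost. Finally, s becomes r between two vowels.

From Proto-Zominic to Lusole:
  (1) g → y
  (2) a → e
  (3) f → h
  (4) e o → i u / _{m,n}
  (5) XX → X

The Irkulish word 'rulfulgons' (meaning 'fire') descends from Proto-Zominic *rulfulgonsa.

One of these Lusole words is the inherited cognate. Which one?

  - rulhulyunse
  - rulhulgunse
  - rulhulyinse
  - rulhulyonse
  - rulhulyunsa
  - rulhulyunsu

Lusole: start from *rulfulgonsa.
  rule 1 (unconditioned shift): rulfulgonsa → rulfulyonsa
  rule 2 (vowel merger): rulfulyonsa → rulfulyonse
  rule 3 (unconditioned shift): rulfulyonse → rulhulyonse
  rule 4 (pre-nasal raising): rulhulyonse → rulhulyunse
  rule 5: no change — rulhulyunse
  ⇒ Lusole rulhulyunse

rulhulyunse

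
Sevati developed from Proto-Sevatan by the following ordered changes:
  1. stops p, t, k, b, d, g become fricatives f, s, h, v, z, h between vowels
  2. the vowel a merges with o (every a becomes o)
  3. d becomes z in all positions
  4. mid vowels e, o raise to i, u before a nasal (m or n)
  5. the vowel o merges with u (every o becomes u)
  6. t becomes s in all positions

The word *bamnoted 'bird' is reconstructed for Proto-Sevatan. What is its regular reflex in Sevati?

Sevati: *bamnoted
  bamnoted → bamnosed   [intervocalic lenition]
  bamnosed → bomnosed   [vowel merger]
  bomnosed → bomnosez   [unconditioned shift]
  bomnosez → bumnosez   [pre-nasal raising]
  bumnosez → bumnusez   [vowel merger]
  bumnusez (rule 6 does not apply)
  giving Sevati bumnusez.

bumnusez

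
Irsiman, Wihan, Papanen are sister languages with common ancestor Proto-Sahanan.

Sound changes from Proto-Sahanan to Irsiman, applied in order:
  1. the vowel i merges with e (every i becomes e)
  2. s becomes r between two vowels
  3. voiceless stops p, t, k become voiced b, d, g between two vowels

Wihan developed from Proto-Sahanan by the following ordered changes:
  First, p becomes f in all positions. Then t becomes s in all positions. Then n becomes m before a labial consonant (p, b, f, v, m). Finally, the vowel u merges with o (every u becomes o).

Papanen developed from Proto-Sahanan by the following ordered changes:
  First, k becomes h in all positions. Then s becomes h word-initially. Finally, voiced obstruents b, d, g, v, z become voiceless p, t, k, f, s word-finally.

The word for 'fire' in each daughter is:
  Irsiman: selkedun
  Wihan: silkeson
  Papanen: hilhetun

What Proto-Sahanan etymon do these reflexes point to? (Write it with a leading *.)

*silketun

Position 6: Irsiman has d, Wihan has s, Papanen has t. Taking the neighbouring segments as reconstructed: Irsiman d could go back to *t or *d; Wihan s could go back to *t or *s; Papanen t can only go back to *t — the one source consistent with every daughter is *t.
Position 4: Irsiman has k, Wihan has k, Papanen has h. Irsiman preserves k here (none of its changes turn any other segment into k), so the proto-segment is *k.
Continuing position by position gives *silketun; check it forward:
Irsiman: *silketun
  silketun → selketun   [vowel merger]
  selketun (rule 2 does not apply)
  selketun → selkedun   [intervocalic voicing]
  giving Irsiman selkedun.
Wihan: *silketun
  silketun (rule 1 does not apply)
  silketun → silkesun   [unconditioned shift]
  silkesun (rule 3 does not apply)
  silkesun → silkeson   [vowel merger]
  giving Wihan silkeson.
Papanen: *silketun
  silketun → silhetun   [unconditioned shift]
  silhetun → hilhetun   [debuccalisation]
  hilhetun (rule 3 does not apply)
  giving Papanen hilhetun.
Only *silketun yields all of Irsiman selkedun, Wihan silkeson, Papanen hilhetun.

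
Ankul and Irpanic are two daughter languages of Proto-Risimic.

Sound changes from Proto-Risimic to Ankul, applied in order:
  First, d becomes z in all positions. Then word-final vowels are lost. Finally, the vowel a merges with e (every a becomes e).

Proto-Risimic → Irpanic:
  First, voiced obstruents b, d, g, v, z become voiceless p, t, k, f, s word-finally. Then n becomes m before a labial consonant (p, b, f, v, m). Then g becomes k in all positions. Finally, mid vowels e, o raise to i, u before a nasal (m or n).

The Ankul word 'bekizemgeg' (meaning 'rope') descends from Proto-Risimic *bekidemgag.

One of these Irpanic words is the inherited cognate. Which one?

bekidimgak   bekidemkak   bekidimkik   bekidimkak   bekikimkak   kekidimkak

bekidimkak

Irpanic: start from *bekidemgag.
  rule 1 (final devoicing): bekidemgag → bekidemgak
  rule 2: no change — bekidemgak
  rule 3 (unconditioned shift): bekidemgak → bekidemkak
  rule 4 (pre-nasal raising): bekidemkak → bekidimkak
  ⇒ Irpanic bekidimkak
The other candidates each miss or misapply at least one Irpanic change.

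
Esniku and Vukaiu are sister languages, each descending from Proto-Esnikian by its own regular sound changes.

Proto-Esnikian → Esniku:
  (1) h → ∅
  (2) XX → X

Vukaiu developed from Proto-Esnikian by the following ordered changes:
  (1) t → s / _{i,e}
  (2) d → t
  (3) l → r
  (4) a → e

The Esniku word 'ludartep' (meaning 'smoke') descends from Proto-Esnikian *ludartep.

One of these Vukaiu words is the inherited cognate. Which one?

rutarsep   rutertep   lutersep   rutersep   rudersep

rutersep

Vukaiu: *ludartep > ludarsep > lutarsep > rutarsep > rutersep  (by palatalisation, unconditioned shift, unconditioned shift, vowel merger)
The other candidates each miss or misapply at least one Vukaiu change.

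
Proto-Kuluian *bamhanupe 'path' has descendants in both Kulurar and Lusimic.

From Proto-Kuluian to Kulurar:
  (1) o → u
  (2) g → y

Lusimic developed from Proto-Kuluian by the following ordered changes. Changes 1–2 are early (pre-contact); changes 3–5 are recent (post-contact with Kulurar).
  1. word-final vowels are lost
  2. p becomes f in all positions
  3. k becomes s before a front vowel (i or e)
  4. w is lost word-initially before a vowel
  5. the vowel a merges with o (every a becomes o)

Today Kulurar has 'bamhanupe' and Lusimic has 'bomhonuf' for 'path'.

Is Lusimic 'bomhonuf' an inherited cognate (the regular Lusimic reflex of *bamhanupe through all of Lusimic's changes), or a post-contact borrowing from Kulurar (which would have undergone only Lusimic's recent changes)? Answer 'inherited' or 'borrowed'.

If inherited, *bamhanupe would pass through all of Lusimic's changes:
Lusimic: start from *bamhanupe.
  rule 1 (apocope): bamhanupe → bamhanup
  rule 2 (unconditioned shift): bamhanup → bamhanuf
  rule 3: no change — bamhanuf
  rule 4: no change — bamhanuf
  rule 5 (vowel merger): bamhanuf → bomhonuf
  ⇒ Lusimic bomhonuf
If borrowed from Kulurar 'bamhanupe' after the early changes, it would undergo only the recent ones:
  rule 3 (palatalisation): no change (bamhanupe)
  rule 4 (glide loss): no change (bamhanupe)
  rule 5 (vowel merger): bamhanupe → bomhonupe
  ⇒ as a loan: bomhonupe
Lusimic 'bomhonuf' matches the inherited outcome exactly, so it is an inherited cognate, not a loan.

inherited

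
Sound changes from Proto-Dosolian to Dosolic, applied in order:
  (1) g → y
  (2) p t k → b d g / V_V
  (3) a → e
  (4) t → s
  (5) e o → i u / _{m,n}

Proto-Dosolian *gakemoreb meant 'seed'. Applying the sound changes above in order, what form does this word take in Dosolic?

Dosolic: *gakemoreb > yakemoreb > yagemoreb > yegemoreb > yegimoreb  (by unconditioned shift, intervocalic voicing, vowel merger, pre-nasal raising)

yegimoreb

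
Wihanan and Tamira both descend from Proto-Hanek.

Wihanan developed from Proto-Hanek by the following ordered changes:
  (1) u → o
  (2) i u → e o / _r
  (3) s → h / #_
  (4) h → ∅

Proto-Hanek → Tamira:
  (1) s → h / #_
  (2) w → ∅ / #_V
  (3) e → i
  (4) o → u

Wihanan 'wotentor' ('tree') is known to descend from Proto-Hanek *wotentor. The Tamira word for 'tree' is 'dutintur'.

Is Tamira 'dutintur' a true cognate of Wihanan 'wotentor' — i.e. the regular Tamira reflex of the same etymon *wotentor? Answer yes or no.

no

Derive the expected Tamira reflex of *wotentor:
Tamira: start from *wotentor.
  rule 1: no change — wotentor
  rule 2 (glide loss): wotentor → otentor
  rule 3 (vowel merger): otentor → otintor
  rule 4 (vowel merger): otintor → utintur
  ⇒ Tamira utintur
The regular Tamira reflex would be 'utintur', but the attested form is 'dutintur'. The correspondence is irregular, so they are not cognates (the Tamira form has a different source).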